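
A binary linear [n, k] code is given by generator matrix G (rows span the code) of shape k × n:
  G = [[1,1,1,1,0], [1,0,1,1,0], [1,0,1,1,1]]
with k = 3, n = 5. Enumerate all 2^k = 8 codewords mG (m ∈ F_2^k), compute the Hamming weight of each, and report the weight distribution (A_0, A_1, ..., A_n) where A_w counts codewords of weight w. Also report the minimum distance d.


Weight distribution: A_0 = 1, A_1 = 2, A_2 = 1, A_3 = 1, A_4 = 2, A_5 = 1. Minimum distance d = 1.

Enumerate all 2^3 = 8 messages m ∈ F_2^3.
For each, compute codeword c = mG in F_2^5, then tally its weight.
  m = 000 → c = 00000, weight = 0.
  m = 100 → c = 11110, weight = 4.
  m = 010 → c = 10110, weight = 3.
  m = 110 → c = 01000, weight = 1.
  m = 001 → c = 10111, weight = 4.
  m = 101 → c = 01001, weight = 2.
  m = 011 → c = 00001, weight = 1.
  m = 111 → c = 11111, weight = 5.
Tally weights:
  weight 0: 1 codewords.
  weight 1: 2 codewords.
  weight 2: 1 codewords.
  weight 3: 1 codewords.
  weight 4: 2 codewords.
  weight 5: 1 codewords.
Minimum distance d = smallest w > 0 with A_w > 0 = 1.
Sanity: Σ A_w = 8 = 2^3 = 8 ✓.


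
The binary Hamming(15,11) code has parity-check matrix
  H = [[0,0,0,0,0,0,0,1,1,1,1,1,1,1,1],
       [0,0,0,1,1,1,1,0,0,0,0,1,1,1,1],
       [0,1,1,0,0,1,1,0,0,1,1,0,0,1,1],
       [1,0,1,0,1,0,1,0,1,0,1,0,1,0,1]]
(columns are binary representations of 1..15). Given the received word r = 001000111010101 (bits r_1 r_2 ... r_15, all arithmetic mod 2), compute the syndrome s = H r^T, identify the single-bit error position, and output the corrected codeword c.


s = (1, 1, 0, 0)^T, error position = 12, corrected codeword c = 001000111011101

Compute s = H r^T mod 2 one row at a time:
  s_1 = 1 + 1 + 0 + 1 + 0 + 1 + 0 + 1 = 5 ≡ 1 (mod 2).
  s_2 = 0 + 0 + 0 + 1 + 0 + 1 + 0 + 1 = 3 ≡ 1 (mod 2).
  s_3 = 0 + 1 + 0 + 1 + 0 + 1 + 0 + 1 = 4 ≡ 0 (mod 2).
  s_4 = 0 + 1 + 0 + 1 + 1 + 1 + 1 + 1 = 6 ≡ 0 (mod 2).
s = (1, 1, 0, 0)^T — this equals column 12 of H (binary 1100), so error is at position 12.
Correct: flip bit 12 of r = 001000111010101 to get c = 001000111011101.


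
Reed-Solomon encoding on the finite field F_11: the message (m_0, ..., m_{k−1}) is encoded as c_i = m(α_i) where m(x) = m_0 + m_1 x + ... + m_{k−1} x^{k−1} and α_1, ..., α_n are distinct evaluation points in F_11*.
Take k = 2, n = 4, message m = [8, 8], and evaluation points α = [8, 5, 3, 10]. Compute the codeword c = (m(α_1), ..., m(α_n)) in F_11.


c = [6, 4, 10, 0]

Message polynomial: m(x) = 8 + 8·x (mod 11).
For each evaluation point α_i, compute m(α_i) mod 11:
  α_1 = 8: Horner steps 8 → 6, so m(8) = 6.
  α_2 = 5: Horner steps 8 → 4, so m(5) = 4.
  α_3 = 3: Horner steps 8 → 10, so m(3) = 10.
  α_4 = 10: Horner steps 8 → 0, so m(10) = 0.
Codeword c = [6, 4, 10, 0] ∈ F_11^4.


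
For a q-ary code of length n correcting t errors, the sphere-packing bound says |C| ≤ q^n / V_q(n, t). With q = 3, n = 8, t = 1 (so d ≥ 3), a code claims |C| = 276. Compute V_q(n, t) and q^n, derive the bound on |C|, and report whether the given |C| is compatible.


V_q(n, t) = 17, q^n = 6561, Hamming bound = 385, |C| = 276 ≤ bound (satisfied).

Step 1: Compute V_q(n, t) = Σ_{j=0}^1 C(n, j) (q−1)^j.
  j = 0: C(8,0)·(2)^0 = 1·1 = 1.
  j = 1: C(8,1)·(2)^1 = 8·2 = 16.
  V_q(n, t) = 1 + 16 = 17.
Step 2: q^n = 3^8 = 6561.
Step 3: Hamming bound ⌊q^n / V_q(n,t)⌋ = ⌊6561/17⌋ = 385.
Step 4: Compare |C| = 276 to 385: satisfied.
The claimed |C| lies below the Hamming bound.


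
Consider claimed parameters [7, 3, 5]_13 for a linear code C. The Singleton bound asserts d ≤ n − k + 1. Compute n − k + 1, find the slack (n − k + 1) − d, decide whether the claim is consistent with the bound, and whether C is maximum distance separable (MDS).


Singleton RHS = n − k + 1 = 5, slack = 0, bound satisfied, MDS.

Singleton bound: d ≤ n − k + 1.
Here n = 7, k = 3, so n − k + 1 = 5.
Given d = 5, check d ≤ 5: YES.
Slack = (n − k + 1) − d = 0.
The code is MDS (slack = 0).
Description: the claimed parameters are [7, 3, 5]_13; such a code would be MDS (meets Singleton bound).


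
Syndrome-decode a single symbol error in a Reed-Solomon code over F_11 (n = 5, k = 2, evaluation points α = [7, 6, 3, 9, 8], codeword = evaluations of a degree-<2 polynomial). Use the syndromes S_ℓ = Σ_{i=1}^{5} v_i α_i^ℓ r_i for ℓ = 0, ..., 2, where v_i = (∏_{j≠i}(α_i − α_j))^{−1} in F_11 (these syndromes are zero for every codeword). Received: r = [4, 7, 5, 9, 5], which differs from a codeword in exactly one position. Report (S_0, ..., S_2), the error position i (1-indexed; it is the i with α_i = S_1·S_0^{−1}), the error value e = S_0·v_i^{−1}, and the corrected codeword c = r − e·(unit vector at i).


S = (4, 10, 3), error at position 5, error magnitude e = 4, c = [4, 7, 5, 9, 1].

Step 1: column multipliers v_i = (∏_{j≠i}(α_i − α_j))^{−1} mod 11.
  i = 1 (α = 7): (7−6)(7−3)(7−9)(7−8) = 1·4·(−2)·(−1) = 8 ≡ 8, so v_1 = 8^{−1} = 7 (mod 11).
  i = 2 (α = 6): (6−7)(6−3)(6−9)(6−8) = (−1)·3·(−3)·(−2) = −18 ≡ 4, so v_2 = 4^{−1} = 3 (mod 11).
  i = 3 (α = 3): (3−7)(3−6)(3−9)(3−8) = (−4)·(−3)·(−6)·(−5) = 360 ≡ 8, so v_3 = 8^{−1} = 7 (mod 11).
  i = 4 (α = 9): (9−7)(9−6)(9−3)(9−8) = 2·3·6·1 = 36 ≡ 3, so v_4 = 3^{−1} = 4 (mod 11).
  i = 5 (α = 8): (8−7)(8−6)(8−3)(8−9) = 1·2·5·(−1) = −10 ≡ 1, so v_5 = 1^{−1} = 1 (mod 11).
  v = [7, 3, 7, 4, 1].
Step 2: syndromes of r = [4, 7, 5, 9, 5] (all sums mod 11).
  S_0 = Σ v_i r_i = 7·4 + 3·7 + 7·5 + 4·9 + 1·5 = 125 ≡ 4.
  S_1 = Σ v_i α_i r_i = 7·7·4 + 3·6·7 + 7·3·5 + 4·9·9 + 1·8·5 = 791 ≡ 10.
  α_i^2 mod 11 = [5, 3, 9, 4, 9].
  S_2 = Σ v_i α_i^2 r_i = 7·5·4 + 3·3·7 + 7·9·5 + 4·4·9 + 1·9·5 = 707 ≡ 3.
  S = (4, 10, 3) ≠ 0, so r is not a codeword (an error is present).
Step 3: locate the error. For a single error e at position i, S_ℓ = v_i·e·α_i^ℓ, so α_err = S_1/S_0.
  S_0^{−1} = 4^{−1} = 3 (mod 11), so α_err = 10·3 = 30 ≡ 8 = α_5. Error position i = 5.
  Consistency check: S_2/S_1 = 3·10 = 30 ≡ 8 = α_err ✓ (single-error assumption holds).
Step 4: error magnitude e = S_0/v_5 = S_0·∏_{j≠5}(α_5 − α_j) = 4·1 = 4 ≡ 4 (mod 11).
Step 5: correct position 5: c_5 = r_5 − e = 5 − 4 ≡ 1 (mod 11). Hence c = [4, 7, 5, 9, 1].
  Check: interpolating c through the α_i gives m(x) = 3 + 8·x (degree < 2) with m(α_i) = c_i for every i, so c is indeed a codeword.


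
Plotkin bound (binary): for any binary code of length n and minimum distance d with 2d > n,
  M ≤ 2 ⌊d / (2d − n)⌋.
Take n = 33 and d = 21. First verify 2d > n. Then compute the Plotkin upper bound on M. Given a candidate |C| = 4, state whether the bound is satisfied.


Plotkin bound M ≤ 4; given |C| = 4 ≤ bound (satisfied).

Check applicability: 2d = 42, n = 33.
2d − n = 9 > 0, so Plotkin applies.
Compute d/(2d−n) = 21/9 ≈ 2.3333.
⌊d/(2d−n)⌋ = 2.
Plotkin bound: M ≤ 2·2 = 4.
Given |C| = 4, check: satisfied.
This |C| is at the Plotkin bound.


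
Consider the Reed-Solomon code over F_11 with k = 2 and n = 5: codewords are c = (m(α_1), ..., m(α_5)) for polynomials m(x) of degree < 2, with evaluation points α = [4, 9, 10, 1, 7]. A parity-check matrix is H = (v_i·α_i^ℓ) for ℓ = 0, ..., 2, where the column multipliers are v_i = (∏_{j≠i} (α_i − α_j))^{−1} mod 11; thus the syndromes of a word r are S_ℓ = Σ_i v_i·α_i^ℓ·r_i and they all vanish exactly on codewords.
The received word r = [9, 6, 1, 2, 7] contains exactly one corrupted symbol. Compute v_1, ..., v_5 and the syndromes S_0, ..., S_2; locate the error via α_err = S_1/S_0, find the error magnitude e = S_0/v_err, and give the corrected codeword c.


S = (10, 4, 6), error at position 5, error magnitude e = 2, c = [9, 6, 1, 2, 5].

Step 1: column multipliers v_i = (∏_{j≠i}(α_i − α_j))^{−1} mod 11.
  i = 1 (α = 4): (4−9)(4−10)(4−1)(4−7) = (−5)·(−6)·3·(−3) = −270 ≡ 5, so v_1 = 5^{−1} = 9 (mod 11).
  i = 2 (α = 9): (9−4)(9−10)(9−1)(9−7) = 5·(−1)·8·2 = −80 ≡ 8, so v_2 = 8^{−1} = 7 (mod 11).
  i = 3 (α = 10): (10−4)(10−9)(10−1)(10−7) = 6·1·9·3 = 162 ≡ 8, so v_3 = 8^{−1} = 7 (mod 11).
  i = 4 (α = 1): (1−4)(1−9)(1−10)(1−7) = (−3)·(−8)·(−9)·(−6) = 1296 ≡ 9, so v_4 = 9^{−1} = 5 (mod 11).
  i = 5 (α = 7): (7−4)(7−9)(7−10)(7−1) = 3·(−2)·(−3)·6 = 108 ≡ 9, so v_5 = 9^{−1} = 5 (mod 11).
  v = [9, 7, 7, 5, 5].
Step 2: syndromes of r = [9, 6, 1, 2, 7] (all sums mod 11).
  S_0 = Σ v_i r_i = 9·9 + 7·6 + 7·1 + 5·2 + 5·7 = 175 ≡ 10.
  S_1 = Σ v_i α_i r_i = 9·4·9 + 7·9·6 + 7·10·1 + 5·1·2 + 5·7·7 = 1027 ≡ 4.
  α_i^2 mod 11 = [5, 4, 1, 1, 5].
  S_2 = Σ v_i α_i^2 r_i = 9·5·9 + 7·4·6 + 7·1·1 + 5·1·2 + 5·5·7 = 765 ≡ 6.
  S = (10, 4, 6) ≠ 0, so r is not a codeword (an error is present).
Step 3: locate the error. For a single error e at position i, S_ℓ = v_i·e·α_i^ℓ, so α_err = S_1/S_0.
  S_0^{−1} = 10^{−1} = 10 (mod 11), so α_err = 4·10 = 40 ≡ 7 = α_5. Error position i = 5.
  Consistency check: S_2/S_1 = 6·3 = 18 ≡ 7 = α_err ✓ (single-error assumption holds).
Step 4: error magnitude e = S_0/v_5 = S_0·∏_{j≠5}(α_5 − α_j) = 10·9 = 90 ≡ 2 (mod 11).
Step 5: correct position 5: c_5 = r_5 − e = 7 − 2 ≡ 5 (mod 11). Hence c = [9, 6, 1, 2, 5].
  Check: interpolating c through the α_i gives m(x) = 7 + 6·x (degree < 2) with m(α_i) = c_i for every i, so c is indeed a codeword.


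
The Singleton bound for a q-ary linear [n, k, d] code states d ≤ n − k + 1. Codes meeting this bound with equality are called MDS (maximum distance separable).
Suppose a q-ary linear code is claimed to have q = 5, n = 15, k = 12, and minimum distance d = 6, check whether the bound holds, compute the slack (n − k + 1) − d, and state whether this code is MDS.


Singleton RHS = n − k + 1 = 4, slack = -2, bound violated (no such code; not MDS).

Singleton bound: d ≤ n − k + 1.
Here n = 15, k = 12, so n − k + 1 = 4.
Given d = 6, check d ≤ 4: NO.
Slack = (n − k + 1) − d = -2.
The slack is negative: d = 6 exceeds n − k + 1 = 4 by 2, so the Singleton bound is violated and no linear [15, 12, 6]_5 code can exist. In particular it is not MDS (MDS requires d = n − k + 1 exactly).
Description: the claimed parameters are [15, 12, 6]_5; such a code would be impossible (violates the Singleton bound).


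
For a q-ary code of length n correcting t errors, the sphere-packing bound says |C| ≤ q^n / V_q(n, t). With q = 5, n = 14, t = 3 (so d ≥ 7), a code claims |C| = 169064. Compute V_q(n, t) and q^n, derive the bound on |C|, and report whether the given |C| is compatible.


V_q(n, t) = 24809, q^n = 6103515625, Hamming bound = 246020, |C| = 169064 ≤ bound (satisfied).

Step 1: Compute V_q(n, t) = Σ_{j=0}^3 C(n, j) (q−1)^j.
  j = 0: C(14,0)·(4)^0 = 1·1 = 1.
  j = 1: C(14,1)·(4)^1 = 14·4 = 56.
  j = 2: C(14,2)·(4)^2 = 91·16 = 1456.
  j = 3: C(14,3)·(4)^3 = 364·64 = 23296.
  V_q(n, t) = 1 + 56 + 1456 + 23296 = 24809.
Step 2: q^n = 5^14 = 6103515625.
Step 3: Hamming bound ⌊q^n / V_q(n,t)⌋ = ⌊6103515625/24809⌋ = 246020.
Step 4: Compare |C| = 169064 to 246020: satisfied.
The claimed |C| lies below the Hamming bound.


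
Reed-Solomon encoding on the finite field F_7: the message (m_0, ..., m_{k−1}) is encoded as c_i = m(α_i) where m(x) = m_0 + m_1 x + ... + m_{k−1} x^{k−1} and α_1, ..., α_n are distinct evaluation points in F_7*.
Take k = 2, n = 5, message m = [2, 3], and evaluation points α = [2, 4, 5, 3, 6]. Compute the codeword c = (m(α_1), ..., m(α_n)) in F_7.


c = [1, 0, 3, 4, 6]

Message polynomial: m(x) = 2 + 3·x (mod 7).
For each evaluation point α_i, compute m(α_i) mod 7:
  α_1 = 2: Horner steps 3 → 1, so m(2) = 1.
  α_2 = 4: Horner steps 3 → 0, so m(4) = 0.
  α_3 = 5: Horner steps 3 → 3, so m(5) = 3.
  α_4 = 3: Horner steps 3 → 4, so m(3) = 4.
  α_5 = 6: Horner steps 3 → 6, so m(6) = 6.
Codeword c = [1, 0, 3, 4, 6] ∈ F_7^5.


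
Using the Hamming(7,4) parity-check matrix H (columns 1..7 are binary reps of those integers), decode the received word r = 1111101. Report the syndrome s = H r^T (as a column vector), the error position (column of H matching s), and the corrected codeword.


s = (1, 1, 0)^T, error position = 6, corrected codeword c = 1111111

Compute s = H r^T mod 2 one row at a time:
  s_1 = 1 + 1 + 0 + 1 = 3 ≡ 1 (mod 2).
  s_2 = 1 + 1 + 0 + 1 = 3 ≡ 1 (mod 2).
  s_3 = 1 + 1 + 1 + 1 = 4 ≡ 0 (mod 2).
s = (1, 1, 0)^T — this equals column 6 of H (binary 110), so error is at position 6.
Correct: flip bit 6 of r = 1111101 to get c = 1111111.


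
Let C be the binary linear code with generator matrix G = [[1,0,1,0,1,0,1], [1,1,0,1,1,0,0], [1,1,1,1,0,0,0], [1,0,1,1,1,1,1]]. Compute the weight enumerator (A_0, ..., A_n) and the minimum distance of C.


Weight distribution: A_0 = 1, A_2 = 3, A_4 = 11, A_6 = 1. Minimum distance d = 2.

Enumerate all 2^4 = 16 messages m ∈ F_2^4.
For each, compute codeword c = mG in F_2^7, then tally its weight.
  m = 0000 → c = 0000000, weight = 0.
  m = 1000 → c = 1010101, weight = 4.
  m = 0100 → c = 1101100, weight = 4.
  m = 1100 → c = 0111001, weight = 4.
  m = 0010 → c = 1111000, weight = 4.
  m = 1010 → c = 0101101, weight = 4.
  m = 0110 → c = 0010100, weight = 2.
  m = 1110 → c = 1000001, weight = 2.
  m = 0001 → c = 1011111, weight = 6.
  m = 1001 → c = 0001010, weight = 2.
  m = 0101 → c = 0110011, weight = 4.
  m = 1101 → c = 1100110, weight = 4.
  m = 0011 → c = 0100111, weight = 4.
  m = 1011 → c = 1110010, weight = 4.
  m = 0111 → c = 1001011, weight = 4.
  m = 1111 → c = 0011110, weight = 4.
Tally weights:
  weight 0: 1 codewords.
  weight 2: 3 codewords.
  weight 4: 11 codewords.
  weight 6: 1 codewords.
Minimum distance d = smallest w > 0 with A_w > 0 = 2.
Sanity: Σ A_w = 16 = 2^4 = 16 ✓.


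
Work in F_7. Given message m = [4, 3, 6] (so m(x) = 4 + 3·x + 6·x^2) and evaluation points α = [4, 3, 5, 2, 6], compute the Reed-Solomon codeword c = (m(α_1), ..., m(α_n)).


c = [0, 4, 1, 6, 0]

Message polynomial: m(x) = 4 + 3·x + 6·x^2 (mod 7).
For each evaluation point α_i, compute m(α_i) mod 7:
  α_1 = 4: Horner steps 6 → 6 → 0, so m(4) = 0.
  α_2 = 3: Horner steps 6 → 0 → 4, so m(3) = 4.
  α_3 = 5: Horner steps 6 → 5 → 1, so m(5) = 1.
  α_4 = 2: Horner steps 6 → 1 → 6, so m(2) = 6.
  α_5 = 6: Horner steps 6 → 4 → 0, so m(6) = 0.
Codeword c = [0, 4, 1, 6, 0] ∈ F_7^5.


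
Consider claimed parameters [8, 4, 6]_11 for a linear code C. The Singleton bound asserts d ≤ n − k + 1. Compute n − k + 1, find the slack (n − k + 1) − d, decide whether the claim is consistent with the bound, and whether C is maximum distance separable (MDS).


Singleton RHS = n − k + 1 = 5, slack = -1, bound violated (no such code; not MDS).

Singleton bound: d ≤ n − k + 1.
Here n = 8, k = 4, so n − k + 1 = 5.
Given d = 6, check d ≤ 5: NO.
Slack = (n − k + 1) − d = -1.
The slack is negative: d = 6 exceeds n − k + 1 = 5 by 1, so the Singleton bound is violated and no linear [8, 4, 6]_11 code can exist. In particular it is not MDS (MDS requires d = n − k + 1 exactly).
Description: the claimed parameters are [8, 4, 6]_11; such a code would be impossible (violates the Singleton bound).


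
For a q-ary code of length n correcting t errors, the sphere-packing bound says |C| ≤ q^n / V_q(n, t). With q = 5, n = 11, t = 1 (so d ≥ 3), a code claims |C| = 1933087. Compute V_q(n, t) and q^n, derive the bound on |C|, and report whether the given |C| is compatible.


V_q(n, t) = 45, q^n = 48828125, Hamming bound = 1085069, |C| = 1933087 > bound (violated).

Step 1: Compute V_q(n, t) = Σ_{j=0}^1 C(n, j) (q−1)^j.
  j = 0: C(11,0)·(4)^0 = 1·1 = 1.
  j = 1: C(11,1)·(4)^1 = 11·4 = 44.
  V_q(n, t) = 1 + 44 = 45.
Step 2: q^n = 5^11 = 48828125.
Step 3: Hamming bound ⌊q^n / V_q(n,t)⌋ = ⌊48828125/45⌋ = 1085069.
Step 4: Compare |C| = 1933087 to 1085069: violated.
The claimed |C| lies above the Hamming bound, so no 5-ary code of length 11 with d ≥ 3 can have 1933087 codewords.


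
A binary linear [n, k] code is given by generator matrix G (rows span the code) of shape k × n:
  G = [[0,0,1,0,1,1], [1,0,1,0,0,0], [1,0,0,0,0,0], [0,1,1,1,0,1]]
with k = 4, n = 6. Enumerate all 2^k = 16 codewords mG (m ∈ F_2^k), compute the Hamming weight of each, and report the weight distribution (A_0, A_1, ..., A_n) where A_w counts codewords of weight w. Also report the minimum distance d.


Weight distribution: A_0 = 1, A_1 = 2, A_2 = 2, A_3 = 4, A_4 = 5, A_5 = 2. Minimum distance d = 1.

Enumerate all 2^4 = 16 messages m ∈ F_2^4.
For each, compute codeword c = mG in F_2^6, then tally its weight.
  m = 0000 → c = 000000, weight = 0.
  m = 1000 → c = 001011, weight = 3.
  m = 0100 → c = 101000, weight = 2.
  m = 1100 → c = 100011, weight = 3.
  m = 0010 → c = 100000, weight = 1.
  m = 1010 → c = 101011, weight = 4.
  m = 0110 → c = 001000, weight = 1.
  m = 1110 → c = 000011, weight = 2.
  m = 0001 → c = 011101, weight = 4.
  m = 1001 → c = 010110, weight = 3.
  m = 0101 → c = 110101, weight = 4.
  m = 1101 → c = 111110, weight = 5.
  m = 0011 → c = 111101, weight = 5.
  m = 1011 → c = 110110, weight = 4.
  m = 0111 → c = 010101, weight = 3.
  m = 1111 → c = 011110, weight = 4.
Tally weights:
  weight 0: 1 codewords.
  weight 1: 2 codewords.
  weight 2: 2 codewords.
  weight 3: 4 codewords.
  weight 4: 5 codewords.
  weight 5: 2 codewords.
Minimum distance d = smallest w > 0 with A_w > 0 = 1.
Sanity: Σ A_w = 16 = 2^4 = 16 ✓.


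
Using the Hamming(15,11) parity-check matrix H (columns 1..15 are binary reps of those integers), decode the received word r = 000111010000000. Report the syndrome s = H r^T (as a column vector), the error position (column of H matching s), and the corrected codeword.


s = (1, 1, 1, 1)^T, error position = 15, corrected codeword c = 000111010000001

Compute s = H r^T mod 2 one row at a time:
  s_1 = 1 + 0 + 0 + 0 + 0 + 0 + 0 + 0 = 1 ≡ 1 (mod 2).
  s_2 = 1 + 1 + 1 + 0 + 0 + 0 + 0 + 0 = 3 ≡ 1 (mod 2).
  s_3 = 0 + 0 + 1 + 0 + 0 + 0 + 0 + 0 = 1 ≡ 1 (mod 2).
  s_4 = 0 + 0 + 1 + 0 + 0 + 0 + 0 + 0 = 1 ≡ 1 (mod 2).
s = (1, 1, 1, 1)^T — this equals column 15 of H (binary 1111), so error is at position 15.
Correct: flip bit 15 of r = 000111010000000 to get c = 000111010000001.


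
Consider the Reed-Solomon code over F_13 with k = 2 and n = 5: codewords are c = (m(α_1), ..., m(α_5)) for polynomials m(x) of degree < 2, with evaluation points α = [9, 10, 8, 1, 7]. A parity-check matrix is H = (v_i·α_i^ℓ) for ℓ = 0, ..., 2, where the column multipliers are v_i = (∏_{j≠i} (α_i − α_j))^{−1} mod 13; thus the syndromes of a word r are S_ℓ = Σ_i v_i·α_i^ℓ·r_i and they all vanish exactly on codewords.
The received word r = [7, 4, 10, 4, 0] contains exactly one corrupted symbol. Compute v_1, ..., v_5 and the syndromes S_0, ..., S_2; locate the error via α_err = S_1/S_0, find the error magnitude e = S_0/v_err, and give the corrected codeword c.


S = (8, 8, 8), error at position 4, error magnitude e = 12, c = [7, 4, 10, 5, 0].

Step 1: column multipliers v_i = (∏_{j≠i}(α_i − α_j))^{−1} mod 13.
  i = 1 (α = 9): (9−10)(9−8)(9−1)(9−7) = (−1)·1·8·2 = −16 ≡ 10, so v_1 = 10^{−1} = 4 (mod 13).
  i = 2 (α = 10): (10−9)(10−8)(10−1)(10−7) = 1·2·9·3 = 54 ≡ 2, so v_2 = 2^{−1} = 7 (mod 13).
  i = 3 (α = 8): (8−9)(8−10)(8−1)(8−7) = (−1)·(−2)·7·1 = 14 ≡ 1, so v_3 = 1^{−1} = 1 (mod 13).
  i = 4 (α = 1): (1−9)(1−10)(1−8)(1−7) = (−8)·(−9)·(−7)·(−6) = 3024 ≡ 8, so v_4 = 8^{−1} = 5 (mod 13).
  i = 5 (α = 7): (7−9)(7−10)(7−8)(7−1) = (−2)·(−3)·(−1)·6 = −36 ≡ 3, so v_5 = 3^{−1} = 9 (mod 13).
  v = [4, 7, 1, 5, 9].
Step 2: syndromes of r = [7, 4, 10, 4, 0] (all sums mod 13).
  S_0 = Σ v_i r_i = 4·7 + 7·4 + 1·10 + 5·4 + 9·0 = 86 ≡ 8.
  S_1 = Σ v_i α_i r_i = 4·9·7 + 7·10·4 + 1·8·10 + 5·1·4 + 9·7·0 = 632 ≡ 8.
  α_i^2 mod 13 = [3, 9, 12, 1, 10].
  S_2 = Σ v_i α_i^2 r_i = 4·3·7 + 7·9·4 + 1·12·10 + 5·1·4 + 9·10·0 = 476 ≡ 8.
  S = (8, 8, 8) ≠ 0, so r is not a codeword (an error is present).
Step 3: locate the error. For a single error e at position i, S_ℓ = v_i·e·α_i^ℓ, so α_err = S_1/S_0.
  S_0^{−1} = 8^{−1} = 5 (mod 13), so α_err = 8·5 = 40 ≡ 1 = α_4. Error position i = 4.
  Consistency check: S_2/S_1 = 8·5 = 40 ≡ 1 = α_err ✓ (single-error assumption holds).
Step 4: error magnitude e = S_0/v_4 = S_0·∏_{j≠4}(α_4 − α_j) = 8·8 = 64 ≡ 12 (mod 13).
Step 5: correct position 4: c_4 = r_4 − e = 4 − 12 ≡ 5 (mod 13). Hence c = [7, 4, 10, 5, 0].
  Check: interpolating c through the α_i gives m(x) = 8 + 10·x (degree < 2) with m(α_i) = c_i for every i, so c is indeed a codeword.


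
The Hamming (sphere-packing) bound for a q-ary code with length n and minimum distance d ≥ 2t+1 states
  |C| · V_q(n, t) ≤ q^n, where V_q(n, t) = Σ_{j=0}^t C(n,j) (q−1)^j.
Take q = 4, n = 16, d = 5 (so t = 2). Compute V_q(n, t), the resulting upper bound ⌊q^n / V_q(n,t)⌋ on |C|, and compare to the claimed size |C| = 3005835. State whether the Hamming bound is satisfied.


V_q(n, t) = 1129, q^n = 4294967296, Hamming bound = 3804222, |C| = 3005835 ≤ bound (satisfied).

Step 1: Compute V_q(n, t) = Σ_{j=0}^2 C(n, j) (q−1)^j.
  j = 0: C(16,0)·(3)^0 = 1·1 = 1.
  j = 1: C(16,1)·(3)^1 = 16·3 = 48.
  j = 2: C(16,2)·(3)^2 = 120·9 = 1080.
  V_q(n, t) = 1 + 48 + 1080 = 1129.
Step 2: q^n = 4^16 = 4294967296.
Step 3: Hamming bound ⌊q^n / V_q(n,t)⌋ = ⌊4294967296/1129⌋ = 3804222.
Step 4: Compare |C| = 3005835 to 3804222: satisfied.
The claimed |C| lies below the Hamming bound.


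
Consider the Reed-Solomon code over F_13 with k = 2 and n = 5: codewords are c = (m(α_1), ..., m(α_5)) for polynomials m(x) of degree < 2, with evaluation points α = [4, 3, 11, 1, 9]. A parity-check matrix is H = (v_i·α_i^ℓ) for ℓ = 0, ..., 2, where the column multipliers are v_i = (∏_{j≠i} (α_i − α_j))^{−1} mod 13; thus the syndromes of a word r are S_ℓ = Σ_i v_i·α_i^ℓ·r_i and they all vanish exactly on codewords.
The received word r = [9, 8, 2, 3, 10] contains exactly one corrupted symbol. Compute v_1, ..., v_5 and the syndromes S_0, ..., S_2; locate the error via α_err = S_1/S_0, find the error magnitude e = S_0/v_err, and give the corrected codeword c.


S = (5, 7, 2), error at position 1, error magnitude e = 5, c = [4, 8, 2, 3, 10].

Step 1: column multipliers v_i = (∏_{j≠i}(α_i − α_j))^{−1} mod 13.
  i = 1 (α = 4): (4−3)(4−11)(4−1)(4−9) = 1·(−7)·3·(−5) = 105 ≡ 1, so v_1 = 1^{−1} = 1 (mod 13).
  i = 2 (α = 3): (3−4)(3−11)(3−1)(3−9) = (−1)·(−8)·2·(−6) = −96 ≡ 8, so v_2 = 8^{−1} = 5 (mod 13).
  i = 3 (α = 11): (11−4)(11−3)(11−1)(11−9) = 7·8·10·2 = 1120 ≡ 2, so v_3 = 2^{−1} = 7 (mod 13).
  i = 4 (α = 1): (1−4)(1−3)(1−11)(1−9) = (−3)·(−2)·(−10)·(−8) = 480 ≡ 12, so v_4 = 12^{−1} = 12 (mod 13).
  i = 5 (α = 9): (9−4)(9−3)(9−11)(9−1) = 5·6·(−2)·8 = −480 ≡ 1, so v_5 = 1^{−1} = 1 (mod 13).
  v = [1, 5, 7, 12, 1].
Step 2: syndromes of r = [9, 8, 2, 3, 10] (all sums mod 13).
  S_0 = Σ v_i r_i = 1·9 + 5·8 + 7·2 + 12·3 + 1·10 = 109 ≡ 5.
  S_1 = Σ v_i α_i r_i = 1·4·9 + 5·3·8 + 7·11·2 + 12·1·3 + 1·9·10 = 436 ≡ 7.
  α_i^2 mod 13 = [3, 9, 4, 1, 3].
  S_2 = Σ v_i α_i^2 r_i = 1·3·9 + 5·9·8 + 7·4·2 + 12·1·3 + 1·3·10 = 509 ≡ 2.
  S = (5, 7, 2) ≠ 0, so r is not a codeword (an error is present).
Step 3: locate the error. For a single error e at position i, S_ℓ = v_i·e·α_i^ℓ, so α_err = S_1/S_0.
  S_0^{−1} = 5^{−1} = 8 (mod 13), so α_err = 7·8 = 56 ≡ 4 = α_1. Error position i = 1.
  Consistency check: S_2/S_1 = 2·2 = 4 ≡ 4 = α_err ✓ (single-error assumption holds).
Step 4: error magnitude e = S_0/v_1 = S_0·∏_{j≠1}(α_1 − α_j) = 5·1 = 5 ≡ 5 (mod 13).
Step 5: correct position 1: c_1 = r_1 − e = 9 − 5 ≡ 4 (mod 13). Hence c = [4, 8, 2, 3, 10].
  Check: interpolating c through the α_i gives m(x) = 7 + 9·x (degree < 2) with m(α_i) = c_i for every i, so c is indeed a codeword.


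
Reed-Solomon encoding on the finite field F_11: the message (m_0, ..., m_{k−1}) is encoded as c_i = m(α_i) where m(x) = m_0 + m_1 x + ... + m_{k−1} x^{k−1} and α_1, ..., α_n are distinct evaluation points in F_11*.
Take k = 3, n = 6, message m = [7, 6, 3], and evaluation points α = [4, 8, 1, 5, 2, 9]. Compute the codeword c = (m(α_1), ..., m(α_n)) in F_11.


c = [2, 5, 5, 2, 9, 7]

Message polynomial: m(x) = 7 + 6·x + 3·x^2 (mod 11).
For each evaluation point α_i, compute m(α_i) mod 11:
  α_1 = 4: Horner steps 3 → 7 → 2, so m(4) = 2.
  α_2 = 8: Horner steps 3 → 8 → 5, so m(8) = 5.
  α_3 = 1: Horner steps 3 → 9 → 5, so m(1) = 5.
  α_4 = 5: Horner steps 3 → 10 → 2, so m(5) = 2.
  α_5 = 2: Horner steps 3 → 1 → 9, so m(2) = 9.
  α_6 = 9: Horner steps 3 → 0 → 7, so m(9) = 7.
Codeword c = [2, 5, 5, 2, 9, 7] ∈ F_11^6.


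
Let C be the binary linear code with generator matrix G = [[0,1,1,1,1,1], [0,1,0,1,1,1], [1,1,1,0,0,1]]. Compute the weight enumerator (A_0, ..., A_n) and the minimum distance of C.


Weight distribution: A_0 = 1, A_1 = 1, A_3 = 2, A_4 = 3, A_5 = 1. Minimum distance d = 1.

Enumerate all 2^3 = 8 messages m ∈ F_2^3.
For each, compute codeword c = mG in F_2^6, then tally its weight.
  m = 000 → c = 000000, weight = 0.
  m = 100 → c = 011111, weight = 5.
  m = 010 → c = 010111, weight = 4.
  m = 110 → c = 001000, weight = 1.
  m = 001 → c = 111001, weight = 4.
  m = 101 → c = 100110, weight = 3.
  m = 011 → c = 101110, weight = 4.
  m = 111 → c = 110001, weight = 3.
Tally weights:
  weight 0: 1 codewords.
  weight 1: 1 codewords.
  weight 3: 2 codewords.
  weight 4: 3 codewords.
  weight 5: 1 codewords.
Minimum distance d = smallest w > 0 with A_w > 0 = 1.
Sanity: Σ A_w = 8 = 2^3 = 8 ✓.


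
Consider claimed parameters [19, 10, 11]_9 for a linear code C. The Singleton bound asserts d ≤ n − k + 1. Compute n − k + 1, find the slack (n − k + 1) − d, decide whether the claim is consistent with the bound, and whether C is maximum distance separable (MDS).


Singleton RHS = n − k + 1 = 10, slack = -1, bound violated (no such code; not MDS).

Singleton bound: d ≤ n − k + 1.
Here n = 19, k = 10, so n − k + 1 = 10.
Given d = 11, check d ≤ 10: NO.
Slack = (n − k + 1) − d = -1.
The slack is negative: d = 11 exceeds n − k + 1 = 10 by 1, so the Singleton bound is violated and no linear [19, 10, 11]_9 code can exist. In particular it is not MDS (MDS requires d = n − k + 1 exactly).
Description: the claimed parameters are [19, 10, 11]_9; such a code would be impossible (violates the Singleton bound).


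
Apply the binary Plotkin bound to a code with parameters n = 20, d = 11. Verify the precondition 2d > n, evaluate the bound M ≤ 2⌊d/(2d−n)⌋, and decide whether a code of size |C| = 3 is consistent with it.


Plotkin bound M ≤ 10; given |C| = 3 ≤ bound (satisfied).

Check applicability: 2d = 22, n = 20.
2d − n = 2 > 0, so Plotkin applies.
Compute d/(2d−n) = 11/2 ≈ 5.5000.
⌊d/(2d−n)⌋ = 5.
Plotkin bound: M ≤ 2·5 = 10.
Given |C| = 3, check: satisfied.
This |C| is below the Plotkin bound.


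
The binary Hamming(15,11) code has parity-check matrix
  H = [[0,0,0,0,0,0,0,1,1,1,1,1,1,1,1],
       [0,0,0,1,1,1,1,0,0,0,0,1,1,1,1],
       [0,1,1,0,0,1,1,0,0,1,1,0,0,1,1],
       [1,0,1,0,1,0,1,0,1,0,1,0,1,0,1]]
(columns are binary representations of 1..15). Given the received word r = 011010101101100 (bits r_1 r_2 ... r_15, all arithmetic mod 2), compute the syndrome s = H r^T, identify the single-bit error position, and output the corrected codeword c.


s = (0, 0, 0, 1)^T, error position = 1, corrected codeword c = 111010101101100

Compute s = H r^T mod 2 one row at a time:
  s_1 = 0 + 1 + 1 + 0 + 1 + 1 + 0 + 0 = 4 ≡ 0 (mod 2).
  s_2 = 0 + 1 + 0 + 1 + 1 + 1 + 0 + 0 = 4 ≡ 0 (mod 2).
  s_3 = 1 + 1 + 0 + 1 + 1 + 0 + 0 + 0 = 4 ≡ 0 (mod 2).
  s_4 = 0 + 1 + 1 + 1 + 1 + 0 + 1 + 0 = 5 ≡ 1 (mod 2).
s = (0, 0, 0, 1)^T — this equals column 1 of H (binary 0001), so error is at position 1.
Correct: flip bit 1 of r = 011010101101100 to get c = 111010101101100.


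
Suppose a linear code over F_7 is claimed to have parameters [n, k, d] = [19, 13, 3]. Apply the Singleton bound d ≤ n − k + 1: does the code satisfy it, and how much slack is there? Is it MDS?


Singleton RHS = n − k + 1 = 7, slack = 4, bound satisfied, not MDS.

Singleton bound: d ≤ n − k + 1.
Here n = 19, k = 13, so n − k + 1 = 7.
Given d = 3, check d ≤ 7: YES.
Slack = (n − k + 1) − d = 4.
The code is NOT MDS (slack = 4 > 0).
Description: the claimed parameters are [19, 13, 3]_7; such a code would be non-MDS.


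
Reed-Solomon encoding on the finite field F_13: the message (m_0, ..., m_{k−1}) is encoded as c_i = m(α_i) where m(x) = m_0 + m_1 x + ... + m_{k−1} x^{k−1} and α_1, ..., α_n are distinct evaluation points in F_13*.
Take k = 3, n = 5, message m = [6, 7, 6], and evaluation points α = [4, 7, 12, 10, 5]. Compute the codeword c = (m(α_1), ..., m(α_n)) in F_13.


c = [0, 11, 5, 0, 9]

Message polynomial: m(x) = 6 + 7·x + 6·x^2 (mod 13).
For each evaluation point α_i, compute m(α_i) mod 13:
  α_1 = 4: Horner steps 6 → 5 → 0, so m(4) = 0.
  α_2 = 7: Horner steps 6 → 10 → 11, so m(7) = 11.
  α_3 = 12: Horner steps 6 → 1 → 5, so m(12) = 5.
  α_4 = 10: Horner steps 6 → 2 → 0, so m(10) = 0.
  α_5 = 5: Horner steps 6 → 11 → 9, so m(5) = 9.
Codeword c = [0, 11, 5, 0, 9] ∈ F_13^5.


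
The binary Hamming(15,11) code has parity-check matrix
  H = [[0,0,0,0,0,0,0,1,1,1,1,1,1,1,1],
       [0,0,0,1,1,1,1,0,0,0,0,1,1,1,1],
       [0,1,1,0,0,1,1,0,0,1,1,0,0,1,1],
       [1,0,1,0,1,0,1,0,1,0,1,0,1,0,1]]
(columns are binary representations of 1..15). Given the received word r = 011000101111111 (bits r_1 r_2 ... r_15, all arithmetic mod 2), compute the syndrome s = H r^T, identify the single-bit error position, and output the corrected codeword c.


s = (1, 1, 1, 0)^T, error position = 14, corrected codeword c = 011000101111101

Compute s = H r^T mod 2 one row at a time:
  s_1 = 0 + 1 + 1 + 1 + 1 + 1 + 1 + 1 = 7 ≡ 1 (mod 2).
  s_2 = 0 + 0 + 0 + 1 + 1 + 1 + 1 + 1 = 5 ≡ 1 (mod 2).
  s_3 = 1 + 1 + 0 + 1 + 1 + 1 + 1 + 1 = 7 ≡ 1 (mod 2).
  s_4 = 0 + 1 + 0 + 1 + 1 + 1 + 1 + 1 = 6 ≡ 0 (mod 2).
s = (1, 1, 1, 0)^T — this equals column 14 of H (binary 1110), so error is at position 14.
Correct: flip bit 14 of r = 011000101111111 to get c = 011000101111101.


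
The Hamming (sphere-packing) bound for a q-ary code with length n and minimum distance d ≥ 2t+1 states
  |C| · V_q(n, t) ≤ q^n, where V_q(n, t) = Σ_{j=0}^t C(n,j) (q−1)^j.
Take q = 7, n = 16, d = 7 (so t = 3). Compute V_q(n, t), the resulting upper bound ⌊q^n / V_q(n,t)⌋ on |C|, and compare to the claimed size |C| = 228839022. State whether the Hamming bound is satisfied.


V_q(n, t) = 125377, q^n = 33232930569601, Hamming bound = 265064011, |C| = 228839022 ≤ bound (satisfied).

Step 1: Compute V_q(n, t) = Σ_{j=0}^3 C(n, j) (q−1)^j.
  j = 0: C(16,0)·(6)^0 = 1·1 = 1.
  j = 1: C(16,1)·(6)^1 = 16·6 = 96.
  j = 2: C(16,2)·(6)^2 = 120·36 = 4320.
  j = 3: C(16,3)·(6)^3 = 560·216 = 120960.
  V_q(n, t) = 1 + 96 + 4320 + 120960 = 125377.
Step 2: q^n = 7^16 = 33232930569601.
Step 3: Hamming bound ⌊q^n / V_q(n,t)⌋ = ⌊33232930569601/125377⌋ = 265064011.
Step 4: Compare |C| = 228839022 to 265064011: satisfied.
The claimed |C| lies below the Hamming bound.


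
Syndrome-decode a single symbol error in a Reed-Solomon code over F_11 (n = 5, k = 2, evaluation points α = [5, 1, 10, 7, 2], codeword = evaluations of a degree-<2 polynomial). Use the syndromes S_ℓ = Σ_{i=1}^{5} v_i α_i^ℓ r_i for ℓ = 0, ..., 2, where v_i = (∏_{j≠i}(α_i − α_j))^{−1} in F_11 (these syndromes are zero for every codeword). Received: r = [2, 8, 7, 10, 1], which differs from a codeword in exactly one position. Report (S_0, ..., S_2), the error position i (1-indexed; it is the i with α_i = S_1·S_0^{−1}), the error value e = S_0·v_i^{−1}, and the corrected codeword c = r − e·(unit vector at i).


S = (9, 2, 9), error at position 3, error magnitude e = 7, c = [2, 8, 0, 10, 1].

Step 1: column multipliers v_i = (∏_{j≠i}(α_i − α_j))^{−1} mod 11.
  i = 1 (α = 5): (5−1)(5−10)(5−7)(5−2) = 4·(−5)·(−2)·3 = 120 ≡ 10, so v_1 = 10^{−1} = 10 (mod 11).
  i = 2 (α = 1): (1−5)(1−10)(1−7)(1−2) = (−4)·(−9)·(−6)·(−1) = 216 ≡ 7, so v_2 = 7^{−1} = 8 (mod 11).
  i = 3 (α = 10): (10−5)(10−1)(10−7)(10−2) = 5·9·3·8 = 1080 ≡ 2, so v_3 = 2^{−1} = 6 (mod 11).
  i = 4 (α = 7): (7−5)(7−1)(7−10)(7−2) = 2·6·(−3)·5 = −180 ≡ 7, so v_4 = 7^{−1} = 8 (mod 11).
  i = 5 (α = 2): (2−5)(2−1)(2−10)(2−7) = (−3)·1·(−8)·(−5) = −120 ≡ 1, so v_5 = 1^{−1} = 1 (mod 11).
  v = [10, 8, 6, 8, 1].
Step 2: syndromes of r = [2, 8, 7, 10, 1] (all sums mod 11).
  S_0 = Σ v_i r_i = 10·2 + 8·8 + 6·7 + 8·10 + 1·1 = 207 ≡ 9.
  S_1 = Σ v_i α_i r_i = 10·5·2 + 8·1·8 + 6·10·7 + 8·7·10 + 1·2·1 = 1146 ≡ 2.
  α_i^2 mod 11 = [3, 1, 1, 5, 4].
  S_2 = Σ v_i α_i^2 r_i = 10·3·2 + 8·1·8 + 6·1·7 + 8·5·10 + 1·4·1 = 570 ≡ 9.
  S = (9, 2, 9) ≠ 0, so r is not a codeword (an error is present).
Step 3: locate the error. For a single error e at position i, S_ℓ = v_i·e·α_i^ℓ, so α_err = S_1/S_0.
  S_0^{−1} = 9^{−1} = 5 (mod 11), so α_err = 2·5 = 10 ≡ 10 = α_3. Error position i = 3.
  Consistency check: S_2/S_1 = 9·6 = 54 ≡ 10 = α_err ✓ (single-error assumption holds).
Step 4: error magnitude e = S_0/v_3 = S_0·∏_{j≠3}(α_3 − α_j) = 9·2 = 18 ≡ 7 (mod 11).
Step 5: correct position 3: c_3 = r_3 − e = 7 − 7 ≡ 0 (mod 11). Hence c = [2, 8, 0, 10, 1].
  Check: interpolating c through the α_i gives m(x) = 4 + 4·x (degree < 2) with m(α_i) = c_i for every i, so c is indeed a codeword.


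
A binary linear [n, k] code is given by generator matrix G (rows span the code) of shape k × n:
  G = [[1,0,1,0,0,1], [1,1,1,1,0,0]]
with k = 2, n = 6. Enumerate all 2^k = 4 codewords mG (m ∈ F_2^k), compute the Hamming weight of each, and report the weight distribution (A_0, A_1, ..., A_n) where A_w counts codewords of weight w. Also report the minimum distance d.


Weight distribution: A_0 = 1, A_3 = 2, A_4 = 1. Minimum distance d = 3.

Enumerate all 2^2 = 4 messages m ∈ F_2^2.
For each, compute codeword c = mG in F_2^6, then tally its weight.
  m = 00 → c = 000000, weight = 0.
  m = 10 → c = 101001, weight = 3.
  m = 01 → c = 111100, weight = 4.
  m = 11 → c = 010101, weight = 3.
Tally weights:
  weight 0: 1 codewords.
  weight 3: 2 codewords.
  weight 4: 1 codewords.
Minimum distance d = smallest w > 0 with A_w > 0 = 3.
Sanity: Σ A_w = 4 = 2^2 = 4 ✓.


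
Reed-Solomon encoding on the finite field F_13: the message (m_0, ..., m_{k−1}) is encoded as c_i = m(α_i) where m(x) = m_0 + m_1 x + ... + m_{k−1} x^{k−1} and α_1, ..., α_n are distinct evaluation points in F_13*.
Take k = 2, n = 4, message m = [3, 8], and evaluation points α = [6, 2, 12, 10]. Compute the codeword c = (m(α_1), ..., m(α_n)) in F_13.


c = [12, 6, 8, 5]

Message polynomial: m(x) = 3 + 8·x (mod 13).
For each evaluation point α_i, compute m(α_i) mod 13:
  α_1 = 6: Horner steps 8 → 12, so m(6) = 12.
  α_2 = 2: Horner steps 8 → 6, so m(2) = 6.
  α_3 = 12: Horner steps 8 → 8, so m(12) = 8.
  α_4 = 10: Horner steps 8 → 5, so m(10) = 5.
Codeword c = [12, 6, 8, 5] ∈ F_13^4.


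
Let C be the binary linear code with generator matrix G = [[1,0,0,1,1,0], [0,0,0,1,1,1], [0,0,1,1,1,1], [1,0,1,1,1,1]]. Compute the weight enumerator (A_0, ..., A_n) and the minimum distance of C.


Weight distribution: A_0 = 1, A_1 = 3, A_2 = 4, A_3 = 4, A_4 = 3, A_5 = 1. Minimum distance d = 1.

Enumerate all 2^4 = 16 messages m ∈ F_2^4.
For each, compute codeword c = mG in F_2^6, then tally its weight.
  m = 0000 → c = 000000, weight = 0.
  m = 1000 → c = 100110, weight = 3.
  m = 0100 → c = 000111, weight = 3.
  m = 1100 → c = 100001, weight = 2.
  m = 0010 → c = 001111, weight = 4.
  m = 1010 → c = 101001, weight = 3.
  m = 0110 → c = 001000, weight = 1.
  m = 1110 → c = 101110, weight = 4.
  m = 0001 → c = 101111, weight = 5.
  m = 1001 → c = 001001, weight = 2.
  m = 0101 → c = 101000, weight = 2.
  m = 1101 → c = 001110, weight = 3.
  m = 0011 → c = 100000, weight = 1.
  m = 1011 → c = 000110, weight = 2.
  m = 0111 → c = 100111, weight = 4.
  m = 1111 → c = 000001, weight = 1.
Tally weights:
  weight 0: 1 codewords.
  weight 1: 3 codewords.
  weight 2: 4 codewords.
  weight 3: 4 codewords.
  weight 4: 3 codewords.
  weight 5: 1 codewords.
Minimum distance d = smallest w > 0 with A_w > 0 = 1.
Sanity: Σ A_w = 16 = 2^4 = 16 ✓.


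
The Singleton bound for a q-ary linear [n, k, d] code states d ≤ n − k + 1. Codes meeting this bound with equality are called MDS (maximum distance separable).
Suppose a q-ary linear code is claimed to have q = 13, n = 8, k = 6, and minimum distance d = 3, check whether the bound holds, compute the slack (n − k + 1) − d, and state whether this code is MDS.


Singleton RHS = n − k + 1 = 3, slack = 0, bound satisfied, MDS.

Singleton bound: d ≤ n − k + 1.
Here n = 8, k = 6, so n − k + 1 = 3.
Given d = 3, check d ≤ 3: YES.
Slack = (n − k + 1) − d = 0.
The code is MDS (slack = 0).
Description: the claimed parameters are [8, 6, 3]_13; such a code would be MDS (meets Singleton bound).


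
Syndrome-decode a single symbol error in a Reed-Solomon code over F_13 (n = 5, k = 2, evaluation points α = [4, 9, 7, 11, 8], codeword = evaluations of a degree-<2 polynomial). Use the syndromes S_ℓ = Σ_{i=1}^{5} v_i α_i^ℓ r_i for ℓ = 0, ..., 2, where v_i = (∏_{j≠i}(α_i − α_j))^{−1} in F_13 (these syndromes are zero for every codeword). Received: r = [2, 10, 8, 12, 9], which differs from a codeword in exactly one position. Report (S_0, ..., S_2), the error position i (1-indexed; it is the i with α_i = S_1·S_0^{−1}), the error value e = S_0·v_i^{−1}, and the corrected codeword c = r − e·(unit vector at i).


S = (9, 10, 1), error at position 1, error magnitude e = 10, c = [5, 10, 8, 12, 9].

Step 1: column multipliers v_i = (∏_{j≠i}(α_i − α_j))^{−1} mod 13.
  i = 1 (α = 4): (4−9)(4−7)(4−11)(4−8) = (−5)·(−3)·(−7)·(−4) = 420 ≡ 4, so v_1 = 4^{−1} = 10 (mod 13).
  i = 2 (α = 9): (9−4)(9−7)(9−11)(9−8) = 5·2·(−2)·1 = −20 ≡ 6, so v_2 = 6^{−1} = 11 (mod 13).
  i = 3 (α = 7): (7−4)(7−9)(7−11)(7−8) = 3·(−2)·(−4)·(−1) = −24 ≡ 2, so v_3 = 2^{−1} = 7 (mod 13).
  i = 4 (α = 11): (11−4)(11−9)(11−7)(11−8) = 7·2·4·3 = 168 ≡ 12, so v_4 = 12^{−1} = 12 (mod 13).
  i = 5 (α = 8): (8−4)(8−9)(8−7)(8−11) = 4·(−1)·1·(−3) = 12 ≡ 12, so v_5 = 12^{−1} = 12 (mod 13).
  v = [10, 11, 7, 12, 12].
Step 2: syndromes of r = [2, 10, 8, 12, 9] (all sums mod 13).
  S_0 = Σ v_i r_i = 10·2 + 11·10 + 7·8 + 12·12 + 12·9 = 438 ≡ 9.
  S_1 = Σ v_i α_i r_i = 10·4·2 + 11·9·10 + 7·7·8 + 12·11·12 + 12·8·9 = 3910 ≡ 10.
  α_i^2 mod 13 = [3, 3, 10, 4, 12].
  S_2 = Σ v_i α_i^2 r_i = 10·3·2 + 11·3·10 + 7·10·8 + 12·4·12 + 12·12·9 = 2822 ≡ 1.
  S = (9, 10, 1) ≠ 0, so r is not a codeword (an error is present).
Step 3: locate the error. For a single error e at position i, S_ℓ = v_i·e·α_i^ℓ, so α_err = S_1/S_0.
  S_0^{−1} = 9^{−1} = 3 (mod 13), so α_err = 10·3 = 30 ≡ 4 = α_1. Error position i = 1.
  Consistency check: S_2/S_1 = 1·4 = 4 ≡ 4 = α_err ✓ (single-error assumption holds).
Step 4: error magnitude e = S_0/v_1 = S_0·∏_{j≠1}(α_1 − α_j) = 9·4 = 36 ≡ 10 (mod 13).
Step 5: correct position 1: c_1 = r_1 − e = 2 − 10 ≡ 5 (mod 13). Hence c = [5, 10, 8, 12, 9].
  Check: interpolating c through the α_i gives m(x) = 1 + 1·x (degree < 2) with m(α_i) = c_i for every i, so c is indeed a codeword.
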